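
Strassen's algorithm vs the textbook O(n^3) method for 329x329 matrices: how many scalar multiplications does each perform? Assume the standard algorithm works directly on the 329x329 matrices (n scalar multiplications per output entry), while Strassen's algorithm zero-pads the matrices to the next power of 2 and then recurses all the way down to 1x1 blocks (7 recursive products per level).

Matrix multiplication for 329x329 matrices:

Strassen's algorithm requires power-of-2 dimensions. Pad 329x329 to 512x512 (next power of 2).

Standard algorithm: 329^3 = 35611289 multiplications
Strassen's algorithm: 7^(log2(512)) = 7^9 = 40353607 multiplications
Difference: 35611289 - 40353607 = -4742318 (Strassen uses MORE here due to padding overhead — for small or just-over-power-of-2 n, padding can outweigh the per-level savings)

Standard: 35611289 multiplications (329^3). Strassen: 40353607 multiplications (7^9, after padding to 512x512). Strassen reduces 8 recursive multiplications to 7 at each level.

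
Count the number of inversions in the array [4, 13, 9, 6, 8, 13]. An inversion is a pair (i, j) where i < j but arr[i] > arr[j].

Finding inversions in [4, 13, 9, 6, 8, 13]:

(1, 2): arr[1]=13 > arr[2]=9
(1, 3): arr[1]=13 > arr[3]=6
(1, 4): arr[1]=13 > arr[4]=8
(2, 3): arr[2]=9 > arr[3]=6
(2, 4): arr[2]=9 > arr[4]=8

Total inversions: 5

The array has 5 inversion(s): (1,2), (1,3), (1,4), (2,3), (2,4). Each pair (i,j) satisfies i < j and arr[i] > arr[j].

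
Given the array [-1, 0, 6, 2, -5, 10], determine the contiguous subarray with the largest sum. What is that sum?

Using Kadane's algorithm on [-1, 0, 6, 2, -5, 10]:

Scanning through the array:
Position 1 (value 0): max_ending_here = 0, max_so_far = 0
Position 2 (value 6): max_ending_here = 6, max_so_far = 6
Position 3 (value 2): max_ending_here = 8, max_so_far = 8
Position 4 (value -5): max_ending_here = 3, max_so_far = 8
Position 5 (value 10): max_ending_here = 13, max_so_far = 13

Maximum subarray: [0, 6, 2, -5, 10]
Maximum sum: 13

The maximum subarray is [0, 6, 2, -5, 10] with sum 13. This subarray runs from index 1 to index 5.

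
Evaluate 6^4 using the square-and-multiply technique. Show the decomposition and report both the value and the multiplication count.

Computing 6^4 by squaring (build up from 6^1; each line after the first costs one multiplication):

6^1 = 6
6^2 = (6^1)^2 = 6^2 = 36
6^4 = (6^2)^2 = 36^2 = 1296

Result: 1296
Multiplications needed: 2 (2 lines after 6^1)

6^4 = 1296. Using exponentiation by squaring, this requires 2 multiplications. The key idea: if the exponent is even, square the half-power; if odd, multiply by the base once.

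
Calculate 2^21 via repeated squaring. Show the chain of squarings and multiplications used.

Computing 2^21 by squaring (build up from 2^1; each line after the first costs one multiplication):

2^1 = 2
2^2 = (2^1)^2 = 2^2 = 4
2^4 = (2^2)^2 = 4^2 = 16
2^5 = 2 * 2^4 = 2 * 16 = 32
2^10 = (2^5)^2 = 32^2 = 1024
2^20 = (2^10)^2 = 1024^2 = 1048576
2^21 = 2 * 2^20 = 2 * 1048576 = 2097152

Result: 2097152
Multiplications needed: 6 (6 lines after 2^1)

2^21 = 2097152. Using exponentiation by squaring, this requires 6 multiplications. The key idea: if the exponent is even, square the half-power; if odd, multiply by the base once.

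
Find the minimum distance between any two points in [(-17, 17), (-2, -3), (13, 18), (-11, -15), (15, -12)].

Computing all pairwise distances among 5 points:

d((-17, 17), (-2, -3)) = 25.0
d((-17, 17), (13, 18)) = 30.0167
d((-17, 17), (-11, -15)) = 32.5576
d((-17, 17), (15, -12)) = 43.1856
d((-2, -3), (13, 18)) = 25.807
d((-2, -3), (-11, -15)) = 15.0 <-- minimum
d((-2, -3), (15, -12)) = 19.2354
d((13, 18), (-11, -15)) = 40.8044
d((13, 18), (15, -12)) = 30.0666
d((-11, -15), (15, -12)) = 26.1725

Closest pair: (-2, -3) and (-11, -15) with distance 15.0

The closest pair is (-2, -3) and (-11, -15) with Euclidean distance 15.0. For 5 points, brute-force pairwise comparison is shown above. For large n, the divide-and-conquer algorithm (sort by x, recurse on halves, check the dividing strip) achieves O(n log n).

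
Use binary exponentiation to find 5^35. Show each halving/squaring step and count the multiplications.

Computing 5^35 by squaring (build up from 5^1; each line after the first costs one multiplication):

5^1 = 5
5^2 = (5^1)^2 = 5^2 = 25
5^4 = (5^2)^2 = 25^2 = 625
5^8 = (5^4)^2 = 625^2 = 390625
5^16 = (5^8)^2 = 390625^2 = 152587890625
5^17 = 5 * 5^16 = 5 * 152587890625 = 762939453125
5^34 = (5^17)^2 = 762939453125^2 = 582076609134674072265625
5^35 = 5 * 5^34 = 5 * 582076609134674072265625 = 2910383045673370361328125

Result: 2910383045673370361328125
Multiplications needed: 7 (7 lines after 5^1)

5^35 = 2910383045673370361328125. Using exponentiation by squaring, this requires 7 multiplications. The key idea: if the exponent is even, square the half-power; if odd, multiply by the base once.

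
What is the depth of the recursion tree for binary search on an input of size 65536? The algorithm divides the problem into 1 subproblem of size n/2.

For divide and conquer with division factor 2:

Problem sizes at each level:
Level 0: 65536
Level 1: 32768
Level 2: 16384
Level 3: 8192
Level 4: 4096
Level 5: 2048
Level 6: 1024
Level 7: 512
Level 8: 256
Level 9: 128
Level 10: 64
Level 11: 32
Level 12: 16
Level 13: 8
Level 14: 4
Level 15: 2
Level 16: 1

The root is level 0 and the size-1 base case is level 16 (the tree spans levels 0 through 16, i.e. 17 levels counting the root), so the depth is the number of divisions: log_2(65536) = 16

The recursion tree depth is log_2(65536) = 16. At each level, the problem size is divided by 2, so it takes 16 divisions to reduce to a base case of size 1. The algorithm makes 1 recursive call at each level.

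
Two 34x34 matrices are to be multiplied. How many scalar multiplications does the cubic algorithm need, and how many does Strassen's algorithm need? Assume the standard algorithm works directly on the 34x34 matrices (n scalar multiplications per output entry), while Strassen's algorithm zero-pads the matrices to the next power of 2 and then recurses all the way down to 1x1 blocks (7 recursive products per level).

Matrix multiplication for 34x34 matrices:

Strassen's algorithm requires power-of-2 dimensions. Pad 34x34 to 64x64 (next power of 2).

Standard algorithm: 34^3 = 39304 multiplications
Strassen's algorithm: 7^(log2(64)) = 7^6 = 117649 multiplications
Difference: 39304 - 117649 = -78345 (Strassen uses MORE here due to padding overhead — for small or just-over-power-of-2 n, padding can outweigh the per-level savings)

Standard: 39304 multiplications (34^3). Strassen: 117649 multiplications (7^6, after padding to 64x64). Strassen reduces 8 recursive multiplications to 7 at each level.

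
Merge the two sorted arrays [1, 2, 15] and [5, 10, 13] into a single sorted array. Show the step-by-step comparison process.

Merging process:

Compare 1 vs 5: take 1 from left. Merged: [1]
Compare 2 vs 5: take 2 from left. Merged: [1, 2]
Compare 15 vs 5: take 5 from right. Merged: [1, 2, 5]
Compare 15 vs 10: take 10 from right. Merged: [1, 2, 5, 10]
Compare 15 vs 13: take 13 from right. Merged: [1, 2, 5, 10, 13]
Append remaining from left: [15]. Merged: [1, 2, 5, 10, 13, 15]

Final merged array: [1, 2, 5, 10, 13, 15]
Total comparisons: 5

The merged array is [1, 2, 5, 10, 13, 15], requiring 5 comparisons. The merge step runs in O(n) time where n is the total number of elements.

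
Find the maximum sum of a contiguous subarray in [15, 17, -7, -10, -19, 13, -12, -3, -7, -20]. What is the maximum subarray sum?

Using Kadane's algorithm on [15, 17, -7, -10, -19, 13, -12, -3, -7, -20]:

Scanning through the array:
Position 1 (value 17): max_ending_here = 32, max_so_far = 32
Position 2 (value -7): max_ending_here = 25, max_so_far = 32
Position 3 (value -10): max_ending_here = 15, max_so_far = 32
Position 4 (value -19): max_ending_here = -4, max_so_far = 32
Position 5 (value 13): max_ending_here = 13, max_so_far = 32
Position 6 (value -12): max_ending_here = 1, max_so_far = 32
Position 7 (value -3): max_ending_here = -2, max_so_far = 32
Position 8 (value -7): max_ending_here = -7, max_so_far = 32
Position 9 (value -20): max_ending_here = -20, max_so_far = 32

Maximum subarray: [15, 17]
Maximum sum: 32

The maximum subarray is [15, 17] with sum 32. This subarray runs from index 0 to index 1.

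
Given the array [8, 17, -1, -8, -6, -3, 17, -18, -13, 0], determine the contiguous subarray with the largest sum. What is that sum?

Using Kadane's algorithm on [8, 17, -1, -8, -6, -3, 17, -18, -13, 0]:

Scanning through the array:
Position 1 (value 17): max_ending_here = 25, max_so_far = 25
Position 2 (value -1): max_ending_here = 24, max_so_far = 25
Position 3 (value -8): max_ending_here = 16, max_so_far = 25
Position 4 (value -6): max_ending_here = 10, max_so_far = 25
Position 5 (value -3): max_ending_here = 7, max_so_far = 25
Position 6 (value 17): max_ending_here = 24, max_so_far = 25
Position 7 (value -18): max_ending_here = 6, max_so_far = 25
Position 8 (value -13): max_ending_here = -7, max_so_far = 25
Position 9 (value 0): max_ending_here = 0, max_so_far = 25

Maximum subarray: [8, 17]
Maximum sum: 25

The maximum subarray is [8, 17] with sum 25. This subarray runs from index 0 to index 1.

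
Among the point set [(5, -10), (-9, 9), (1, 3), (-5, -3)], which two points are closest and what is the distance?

Computing all pairwise distances among 4 points:

d((5, -10), (-9, 9)) = 23.6008
d((5, -10), (1, 3)) = 13.6015
d((5, -10), (-5, -3)) = 12.2066
d((-9, 9), (1, 3)) = 11.6619
d((-9, 9), (-5, -3)) = 12.6491
d((1, 3), (-5, -3)) = 8.4853 <-- minimum

Closest pair: (1, 3) and (-5, -3) with distance 8.4853

The closest pair is (1, 3) and (-5, -3) with Euclidean distance 8.4853. For 4 points, brute-force pairwise comparison is shown above. For large n, the divide-and-conquer algorithm (sort by x, recurse on halves, check the dividing strip) achieves O(n log n).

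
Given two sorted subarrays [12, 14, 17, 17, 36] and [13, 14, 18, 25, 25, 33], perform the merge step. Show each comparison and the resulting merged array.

Merging process:

Compare 12 vs 13: take 12 from left. Merged: [12]
Compare 14 vs 13: take 13 from right. Merged: [12, 13]
Compare 14 vs 14: take 14 from left. Merged: [12, 13, 14]
Compare 17 vs 14: take 14 from right. Merged: [12, 13, 14, 14]
Compare 17 vs 18: take 17 from left. Merged: [12, 13, 14, 14, 17]
Compare 17 vs 18: take 17 from left. Merged: [12, 13, 14, 14, 17, 17]
Compare 36 vs 18: take 18 from right. Merged: [12, 13, 14, 14, 17, 17, 18]
Compare 36 vs 25: take 25 from right. Merged: [12, 13, 14, 14, 17, 17, 18, 25]
Compare 36 vs 25: take 25 from right. Merged: [12, 13, 14, 14, 17, 17, 18, 25, 25]
Compare 36 vs 33: take 33 from right. Merged: [12, 13, 14, 14, 17, 17, 18, 25, 25, 33]
Append remaining from left: [36]. Merged: [12, 13, 14, 14, 17, 17, 18, 25, 25, 33, 36]

Final merged array: [12, 13, 14, 14, 17, 17, 18, 25, 25, 33, 36]
Total comparisons: 10

The merged array is [12, 13, 14, 14, 17, 17, 18, 25, 25, 33, 36], requiring 10 comparisons. The merge step runs in O(n) time where n is the total number of elements.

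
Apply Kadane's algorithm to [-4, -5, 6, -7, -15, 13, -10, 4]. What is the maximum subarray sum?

Using Kadane's algorithm on [-4, -5, 6, -7, -15, 13, -10, 4]:

Scanning through the array:
Position 1 (value -5): max_ending_here = -5, max_so_far = -4
Position 2 (value 6): max_ending_here = 6, max_so_far = 6
Position 3 (value -7): max_ending_here = -1, max_so_far = 6
Position 4 (value -15): max_ending_here = -15, max_so_far = 6
Position 5 (value 13): max_ending_here = 13, max_so_far = 13
Position 6 (value -10): max_ending_here = 3, max_so_far = 13
Position 7 (value 4): max_ending_here = 7, max_so_far = 13

Maximum subarray: [13]
Maximum sum: 13

The maximum subarray is [13] with sum 13. This subarray runs from index 5 to index 5.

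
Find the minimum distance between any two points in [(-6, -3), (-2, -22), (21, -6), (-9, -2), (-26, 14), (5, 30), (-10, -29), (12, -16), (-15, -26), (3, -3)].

Computing all pairwise distances among 10 points:

d((-6, -3), (-2, -22)) = 19.4165
d((-6, -3), (21, -6)) = 27.1662
d((-6, -3), (-9, -2)) = 3.1623 <-- minimum
d((-6, -3), (-26, 14)) = 26.2488
d((-6, -3), (5, 30)) = 34.7851
d((-6, -3), (-10, -29)) = 26.3059
d((-6, -3), (12, -16)) = 22.2036
d((-6, -3), (-15, -26)) = 24.6982
d((-6, -3), (3, -3)) = 9.0
d((-2, -22), (21, -6)) = 28.0179
d((-2, -22), (-9, -2)) = 21.1896
d((-2, -22), (-26, 14)) = 43.2666
d((-2, -22), (5, 30)) = 52.469
d((-2, -22), (-10, -29)) = 10.6301
d((-2, -22), (12, -16)) = 15.2315
d((-2, -22), (-15, -26)) = 13.6015
d((-2, -22), (3, -3)) = 19.6469
d((21, -6), (-9, -2)) = 30.2655
d((21, -6), (-26, 14)) = 51.0784
d((21, -6), (5, 30)) = 39.3954
d((21, -6), (-10, -29)) = 38.6005
d((21, -6), (12, -16)) = 13.4536
d((21, -6), (-15, -26)) = 41.1825
d((21, -6), (3, -3)) = 18.2483
d((-9, -2), (-26, 14)) = 23.3452
d((-9, -2), (5, 30)) = 34.9285
d((-9, -2), (-10, -29)) = 27.0185
d((-9, -2), (12, -16)) = 25.2389
d((-9, -2), (-15, -26)) = 24.7386
d((-9, -2), (3, -3)) = 12.0416
d((-26, 14), (5, 30)) = 34.8855
d((-26, 14), (-10, -29)) = 45.8803
d((-26, 14), (12, -16)) = 48.4149
d((-26, 14), (-15, -26)) = 41.4849
d((-26, 14), (3, -3)) = 33.6155
d((5, 30), (-10, -29)) = 60.8769
d((5, 30), (12, -16)) = 46.5296
d((5, 30), (-15, -26)) = 59.4643
d((5, 30), (3, -3)) = 33.0606
d((-10, -29), (12, -16)) = 25.5539
d((-10, -29), (-15, -26)) = 5.831
d((-10, -29), (3, -3)) = 29.0689
d((12, -16), (-15, -26)) = 28.7924
d((12, -16), (3, -3)) = 15.8114
d((-15, -26), (3, -3)) = 29.2062

Closest pair: (-6, -3) and (-9, -2) with distance 3.1623

The closest pair is (-6, -3) and (-9, -2) with Euclidean distance 3.1623. For 10 points, brute-force pairwise comparison is shown above. For large n, the divide-and-conquer algorithm (sort by x, recurse on halves, check the dividing strip) achieves O(n log n).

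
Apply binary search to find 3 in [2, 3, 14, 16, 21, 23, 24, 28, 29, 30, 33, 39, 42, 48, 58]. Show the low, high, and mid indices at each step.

Binary search for 3 in [2, 3, 14, 16, 21, 23, 24, 28, 29, 30, 33, 39, 42, 48, 58]:

lo=0, hi=14, mid=7, arr[mid]=28 -> 28 > 3, search left half
lo=0, hi=6, mid=3, arr[mid]=16 -> 16 > 3, search left half
lo=0, hi=2, mid=1, arr[mid]=3 -> Found target at index 1!

Binary search finds 3 at index 1 after 3 comparisons. The search repeatedly halves the search space by comparing with the middle element.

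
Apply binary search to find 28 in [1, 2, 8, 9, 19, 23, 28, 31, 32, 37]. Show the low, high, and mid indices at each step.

Binary search for 28 in [1, 2, 8, 9, 19, 23, 28, 31, 32, 37]:

lo=0, hi=9, mid=4, arr[mid]=19 -> 19 < 28, search right half
lo=5, hi=9, mid=7, arr[mid]=31 -> 31 > 28, search left half
lo=5, hi=6, mid=5, arr[mid]=23 -> 23 < 28, search right half
lo=6, hi=6, mid=6, arr[mid]=28 -> Found target at index 6!

Binary search finds 28 at index 6 after 4 comparisons. The search repeatedly halves the search space by comparing with the middle element.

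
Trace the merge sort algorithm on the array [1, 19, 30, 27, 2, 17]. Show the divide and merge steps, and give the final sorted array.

Merge sort trace:

Split: [1, 19, 30, 27, 2, 17] -> [1, 19, 30] and [27, 2, 17]
  Split: [1, 19, 30] -> [1] and [19, 30]
    Split: [19, 30] -> [19] and [30]
    Merge: [19] + [30] -> [19, 30]
  Merge: [1] + [19, 30] -> [1, 19, 30]
  Split: [27, 2, 17] -> [27] and [2, 17]
    Split: [2, 17] -> [2] and [17]
    Merge: [2] + [17] -> [2, 17]
  Merge: [27] + [2, 17] -> [2, 17, 27]
Merge: [1, 19, 30] + [2, 17, 27] -> [1, 2, 17, 19, 27, 30]

Final sorted array: [1, 2, 17, 19, 27, 30]

The merge sort proceeds by recursively splitting the array and merging sorted halves.
After all merges, the sorted array is [1, 2, 17, 19, 27, 30].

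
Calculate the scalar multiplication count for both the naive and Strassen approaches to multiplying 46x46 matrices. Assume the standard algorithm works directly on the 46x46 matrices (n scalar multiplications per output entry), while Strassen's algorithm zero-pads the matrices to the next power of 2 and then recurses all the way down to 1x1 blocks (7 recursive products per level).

Matrix multiplication for 46x46 matrices:

Strassen's algorithm requires power-of-2 dimensions. Pad 46x46 to 64x64 (next power of 2).

Standard algorithm: 46^3 = 97336 multiplications
Strassen's algorithm: 7^(log2(64)) = 7^6 = 117649 multiplications
Difference: 97336 - 117649 = -20313 (Strassen uses MORE here due to padding overhead — for small or just-over-power-of-2 n, padding can outweigh the per-level savings)

Standard: 97336 multiplications (46^3). Strassen: 117649 multiplications (7^6, after padding to 64x64). Strassen reduces 8 recursive multiplications to 7 at each level.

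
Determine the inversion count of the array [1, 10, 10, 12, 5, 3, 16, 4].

Finding inversions in [1, 10, 10, 12, 5, 3, 16, 4]:

(1, 4): arr[1]=10 > arr[4]=5
(1, 5): arr[1]=10 > arr[5]=3
(1, 7): arr[1]=10 > arr[7]=4
(2, 4): arr[2]=10 > arr[4]=5
(2, 5): arr[2]=10 > arr[5]=3
(2, 7): arr[2]=10 > arr[7]=4
(3, 4): arr[3]=12 > arr[4]=5
(3, 5): arr[3]=12 > arr[5]=3
(3, 7): arr[3]=12 > arr[7]=4
(4, 5): arr[4]=5 > arr[5]=3
(4, 7): arr[4]=5 > arr[7]=4
(6, 7): arr[6]=16 > arr[7]=4

Total inversions: 12

The array has 12 inversion(s): (1,4), (1,5), (1,7), (2,4), (2,5), (2,7), (3,4), (3,5), (3,7), (4,5), (4,7), (6,7). Each pair (i,j) satisfies i < j and arr[i] > arr[j].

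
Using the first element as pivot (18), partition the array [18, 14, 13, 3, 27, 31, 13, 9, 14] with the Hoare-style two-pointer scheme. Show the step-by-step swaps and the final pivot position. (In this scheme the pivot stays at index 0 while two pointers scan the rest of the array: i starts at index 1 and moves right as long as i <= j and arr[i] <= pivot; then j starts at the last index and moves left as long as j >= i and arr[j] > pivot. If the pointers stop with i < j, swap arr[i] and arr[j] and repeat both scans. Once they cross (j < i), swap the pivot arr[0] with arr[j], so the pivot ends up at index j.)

Hoare-style two-pointer partition with pivot = 18:

Initial array: [18, 14, 13, 3, 27, 31, 13, 9, 14]

Pointers start at i = 1, j = 8.
i stops at index 4 (arr[4]=27 > 18), j stops at index 8 (arr[8]=14 <= 18): swap arr[4] and arr[8], array becomes [18, 14, 13, 3, 14, 31, 13, 9, 27]
i stops at index 5 (arr[5]=31 > 18), j stops at index 7 (arr[7]=9 <= 18): swap arr[5] and arr[7], array becomes [18, 14, 13, 3, 14, 9, 13, 31, 27]
i ends at 7, j ends at 6: the pointers have crossed (j < i), so scanning stops.

Swap pivot arr[0] with arr[6] to place pivot at position 6: [13, 14, 13, 3, 14, 9, 18, 31, 27]
Pivot position: 6

After partitioning with pivot 18, the array becomes [13, 14, 13, 3, 14, 9, 18, 31, 27]. The pivot is placed at index 6. All elements to the left of the pivot are <= 18, and all elements to the right are > 18.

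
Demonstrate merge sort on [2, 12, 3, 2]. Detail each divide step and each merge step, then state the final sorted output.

Merge sort trace:

Split: [2, 12, 3, 2] -> [2, 12] and [3, 2]
  Split: [2, 12] -> [2] and [12]
  Merge: [2] + [12] -> [2, 12]
  Split: [3, 2] -> [3] and [2]
  Merge: [3] + [2] -> [2, 3]
Merge: [2, 12] + [2, 3] -> [2, 2, 3, 12]

Final sorted array: [2, 2, 3, 12]

The merge sort proceeds by recursively splitting the array and merging sorted halves.
After all merges, the sorted array is [2, 2, 3, 12].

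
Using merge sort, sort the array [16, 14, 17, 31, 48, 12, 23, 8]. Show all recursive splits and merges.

Merge sort trace:

Split: [16, 14, 17, 31, 48, 12, 23, 8] -> [16, 14, 17, 31] and [48, 12, 23, 8]
  Split: [16, 14, 17, 31] -> [16, 14] and [17, 31]
    Split: [16, 14] -> [16] and [14]
    Merge: [16] + [14] -> [14, 16]
    Split: [17, 31] -> [17] and [31]
    Merge: [17] + [31] -> [17, 31]
  Merge: [14, 16] + [17, 31] -> [14, 16, 17, 31]
  Split: [48, 12, 23, 8] -> [48, 12] and [23, 8]
    Split: [48, 12] -> [48] and [12]
    Merge: [48] + [12] -> [12, 48]
    Split: [23, 8] -> [23] and [8]
    Merge: [23] + [8] -> [8, 23]
  Merge: [12, 48] + [8, 23] -> [8, 12, 23, 48]
Merge: [14, 16, 17, 31] + [8, 12, 23, 48] -> [8, 12, 14, 16, 17, 23, 31, 48]

Final sorted array: [8, 12, 14, 16, 17, 23, 31, 48]

The merge sort proceeds by recursively splitting the array and merging sorted halves.
After all merges, the sorted array is [8, 12, 14, 16, 17, 23, 31, 48].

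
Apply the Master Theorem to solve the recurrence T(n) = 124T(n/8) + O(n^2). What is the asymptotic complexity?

Master Theorem for T(n) = 124T(n/8) + O(n^2):

a = 124, b = 8, c = 2
log_b(a) = log_8(124) = 2.3181

Case 1: c = 2 < log_8(124) = 2.3181
T(n) = O(n^(log_8 124))

For T(n) = 124T(n/8) + O(n^2): log_8(124) = 2.3181. This is Case 1 of the Master Theorem (c < log_b(a), work dominated by leaves), giving O(n^(log_8 124)).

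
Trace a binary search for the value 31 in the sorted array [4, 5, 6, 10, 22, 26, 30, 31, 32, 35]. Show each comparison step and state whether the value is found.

Binary search for 31 in [4, 5, 6, 10, 22, 26, 30, 31, 32, 35]:

lo=0, hi=9, mid=4, arr[mid]=22 -> 22 < 31, search right half
lo=5, hi=9, mid=7, arr[mid]=31 -> Found target at index 7!

Binary search finds 31 at index 7 after 2 comparisons. The search repeatedly halves the search space by comparing with the middle element.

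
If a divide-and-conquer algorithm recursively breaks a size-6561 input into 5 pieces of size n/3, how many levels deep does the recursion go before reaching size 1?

For divide and conquer with division factor 3:

Problem sizes at each level:
Level 0: 6561
Level 1: 2187
Level 2: 729
Level 3: 243
Level 4: 81
Level 5: 27
Level 6: 9
Level 7: 3
Level 8: 1

The root is level 0 and the size-1 base case is level 8 (the tree spans levels 0 through 8, i.e. 9 levels counting the root), so the depth is the number of divisions: log_3(6561) = 8

The recursion tree depth is log_3(6561) = 8. At each level, the problem size is divided by 3, so it takes 8 divisions to reduce to a base case of size 1. The algorithm makes 5 recursive calls at each level.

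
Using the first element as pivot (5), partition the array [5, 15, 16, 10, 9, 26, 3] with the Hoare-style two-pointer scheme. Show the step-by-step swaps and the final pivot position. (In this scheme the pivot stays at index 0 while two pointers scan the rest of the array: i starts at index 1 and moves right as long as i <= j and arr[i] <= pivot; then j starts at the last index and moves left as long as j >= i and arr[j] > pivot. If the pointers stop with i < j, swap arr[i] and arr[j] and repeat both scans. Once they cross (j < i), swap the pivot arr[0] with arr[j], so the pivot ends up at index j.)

Hoare-style two-pointer partition with pivot = 5:

Initial array: [5, 15, 16, 10, 9, 26, 3]

Pointers start at i = 1, j = 6.
i stops at index 1 (arr[1]=15 > 5), j stops at index 6 (arr[6]=3 <= 5): swap arr[1] and arr[6], array becomes [5, 3, 16, 10, 9, 26, 15]
i ends at 2, j ends at 1: the pointers have crossed (j < i), so scanning stops.

Swap pivot arr[0] with arr[1] to place pivot at position 1: [3, 5, 16, 10, 9, 26, 15]
Pivot position: 1

After partitioning with pivot 5, the array becomes [3, 5, 16, 10, 9, 26, 15]. The pivot is placed at index 1. All elements to the left of the pivot are <= 5, and all elements to the right are > 5.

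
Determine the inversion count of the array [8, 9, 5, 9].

Finding inversions in [8, 9, 5, 9]:

(0, 2): arr[0]=8 > arr[2]=5
(1, 2): arr[1]=9 > arr[2]=5

Total inversions: 2

The array has 2 inversion(s): (0,2), (1,2). Each pair (i,j) satisfies i < j and arr[i] > arr[j].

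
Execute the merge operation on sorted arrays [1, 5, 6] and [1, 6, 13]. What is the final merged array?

Merging process:

Compare 1 vs 1: take 1 from left. Merged: [1]
Compare 5 vs 1: take 1 from right. Merged: [1, 1]
Compare 5 vs 6: take 5 from left. Merged: [1, 1, 5]
Compare 6 vs 6: take 6 from left. Merged: [1, 1, 5, 6]
Append remaining from right: [6, 13]. Merged: [1, 1, 5, 6, 6, 13]

Final merged array: [1, 1, 5, 6, 6, 13]
Total comparisons: 4

The merged array is [1, 1, 5, 6, 6, 13], requiring 4 comparisons. The merge step runs in O(n) time where n is the total number of elements.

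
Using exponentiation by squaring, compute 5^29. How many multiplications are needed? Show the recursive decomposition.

Computing 5^29 by squaring (build up from 5^1; each line after the first costs one multiplication):

5^1 = 5
5^2 = (5^1)^2 = 5^2 = 25
5^3 = 5 * 5^2 = 5 * 25 = 125
5^6 = (5^3)^2 = 125^2 = 15625
5^7 = 5 * 5^6 = 5 * 15625 = 78125
5^14 = (5^7)^2 = 78125^2 = 6103515625
5^28 = (5^14)^2 = 6103515625^2 = 37252902984619140625
5^29 = 5 * 5^28 = 5 * 37252902984619140625 = 186264514923095703125

Result: 186264514923095703125
Multiplications needed: 7 (7 lines after 5^1)

5^29 = 186264514923095703125. Using exponentiation by squaring, this requires 7 multiplications. The key idea: if the exponent is even, square the half-power; if odd, multiply by the base once.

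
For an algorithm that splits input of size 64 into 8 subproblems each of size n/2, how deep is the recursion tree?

For divide and conquer with division factor 2:

Problem sizes at each level:
Level 0: 64
Level 1: 32
Level 2: 16
Level 3: 8
Level 4: 4
Level 5: 2
Level 6: 1

The root is level 0 and the size-1 base case is level 6 (the tree spans levels 0 through 6, i.e. 7 levels counting the root), so the depth is the number of divisions: log_2(64) = 6

The recursion tree depth is log_2(64) = 6. At each level, the problem size is divided by 2, so it takes 6 divisions to reduce to a base case of size 1. The algorithm makes 8 recursive calls at each level.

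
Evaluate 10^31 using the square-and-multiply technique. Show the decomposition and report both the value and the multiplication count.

Computing 10^31 by squaring (build up from 10^1; each line after the first costs one multiplication):

10^1 = 10
10^2 = (10^1)^2 = 10^2 = 100
10^3 = 10 * 10^2 = 10 * 100 = 1000
10^6 = (10^3)^2 = 1000^2 = 1000000
10^7 = 10 * 10^6 = 10 * 1000000 = 10000000
10^14 = (10^7)^2 = 10000000^2 = 100000000000000
10^15 = 10 * 10^14 = 10 * 100000000000000 = 1000000000000000
10^30 = (10^15)^2 = 1000000000000000^2 = 1000000000000000000000000000000
10^31 = 10 * 10^30 = 10 * 1000000000000000000000000000000 = 10000000000000000000000000000000

Result: 10000000000000000000000000000000
Multiplications needed: 8 (8 lines after 10^1)

10^31 = 10000000000000000000000000000000. Using exponentiation by squaring, this requires 8 multiplications. The key idea: if the exponent is even, square the half-power; if odd, multiply by the base once.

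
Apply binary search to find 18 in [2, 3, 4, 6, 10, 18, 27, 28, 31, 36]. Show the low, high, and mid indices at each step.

Binary search for 18 in [2, 3, 4, 6, 10, 18, 27, 28, 31, 36]:

lo=0, hi=9, mid=4, arr[mid]=10 -> 10 < 18, search right half
lo=5, hi=9, mid=7, arr[mid]=28 -> 28 > 18, search left half
lo=5, hi=6, mid=5, arr[mid]=18 -> Found target at index 5!

Binary search finds 18 at index 5 after 3 comparisons. The search repeatedly halves the search space by comparing with the middle element.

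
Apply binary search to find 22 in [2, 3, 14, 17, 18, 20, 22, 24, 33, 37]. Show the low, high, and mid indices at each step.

Binary search for 22 in [2, 3, 14, 17, 18, 20, 22, 24, 33, 37]:

lo=0, hi=9, mid=4, arr[mid]=18 -> 18 < 22, search right half
lo=5, hi=9, mid=7, arr[mid]=24 -> 24 > 22, search left half
lo=5, hi=6, mid=5, arr[mid]=20 -> 20 < 22, search right half
lo=6, hi=6, mid=6, arr[mid]=22 -> Found target at index 6!

Binary search finds 22 at index 6 after 4 comparisons. The search repeatedly halves the search space by comparing with the middle element.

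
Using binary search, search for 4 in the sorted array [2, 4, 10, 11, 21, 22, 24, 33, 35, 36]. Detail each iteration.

Binary search for 4 in [2, 4, 10, 11, 21, 22, 24, 33, 35, 36]:

lo=0, hi=9, mid=4, arr[mid]=21 -> 21 > 4, search left half
lo=0, hi=3, mid=1, arr[mid]=4 -> Found target at index 1!

Binary search finds 4 at index 1 after 2 comparisons. The search repeatedly halves the search space by comparing with the middle element.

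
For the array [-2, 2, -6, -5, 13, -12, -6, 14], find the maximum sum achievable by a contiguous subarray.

Using Kadane's algorithm on [-2, 2, -6, -5, 13, -12, -6, 14]:

Scanning through the array:
Position 1 (value 2): max_ending_here = 2, max_so_far = 2
Position 2 (value -6): max_ending_here = -4, max_so_far = 2
Position 3 (value -5): max_ending_here = -5, max_so_far = 2
Position 4 (value 13): max_ending_here = 13, max_so_far = 13
Position 5 (value -12): max_ending_here = 1, max_so_far = 13
Position 6 (value -6): max_ending_here = -5, max_so_far = 13
Position 7 (value 14): max_ending_here = 14, max_so_far = 14

Maximum subarray: [14]
Maximum sum: 14

The maximum subarray is [14] with sum 14. This subarray runs from index 7 to index 7.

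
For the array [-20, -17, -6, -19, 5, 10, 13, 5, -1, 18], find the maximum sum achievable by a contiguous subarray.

Using Kadane's algorithm on [-20, -17, -6, -19, 5, 10, 13, 5, -1, 18]:

Scanning through the array:
Position 1 (value -17): max_ending_here = -17, max_so_far = -17
Position 2 (value -6): max_ending_here = -6, max_so_far = -6
Position 3 (value -19): max_ending_here = -19, max_so_far = -6
Position 4 (value 5): max_ending_here = 5, max_so_far = 5
Position 5 (value 10): max_ending_here = 15, max_so_far = 15
Position 6 (value 13): max_ending_here = 28, max_so_far = 28
Position 7 (value 5): max_ending_here = 33, max_so_far = 33
Position 8 (value -1): max_ending_here = 32, max_so_far = 33
Position 9 (value 18): max_ending_here = 50, max_so_far = 50

Maximum subarray: [5, 10, 13, 5, -1, 18]
Maximum sum: 50

The maximum subarray is [5, 10, 13, 5, -1, 18] with sum 50. This subarray runs from index 4 to index 9.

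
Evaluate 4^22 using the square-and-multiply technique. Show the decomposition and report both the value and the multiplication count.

Computing 4^22 by squaring (build up from 4^1; each line after the first costs one multiplication):

4^1 = 4
4^2 = (4^1)^2 = 4^2 = 16
4^4 = (4^2)^2 = 16^2 = 256
4^5 = 4 * 4^4 = 4 * 256 = 1024
4^10 = (4^5)^2 = 1024^2 = 1048576
4^11 = 4 * 4^10 = 4 * 1048576 = 4194304
4^22 = (4^11)^2 = 4194304^2 = 17592186044416

Result: 17592186044416
Multiplications needed: 6 (6 lines after 4^1)

4^22 = 17592186044416. Using exponentiation by squaring, this requires 6 multiplications. The key idea: if the exponent is even, square the half-power; if odd, multiply by the base once.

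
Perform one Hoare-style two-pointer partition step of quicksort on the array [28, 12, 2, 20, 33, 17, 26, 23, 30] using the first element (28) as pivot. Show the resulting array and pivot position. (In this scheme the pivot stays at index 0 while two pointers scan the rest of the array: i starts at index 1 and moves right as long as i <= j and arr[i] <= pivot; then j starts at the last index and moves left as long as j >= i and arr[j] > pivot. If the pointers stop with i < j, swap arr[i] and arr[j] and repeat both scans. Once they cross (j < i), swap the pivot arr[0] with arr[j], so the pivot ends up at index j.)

Hoare-style two-pointer partition with pivot = 28:

Initial array: [28, 12, 2, 20, 33, 17, 26, 23, 30]

Pointers start at i = 1, j = 8.
i stops at index 4 (arr[4]=33 > 28), j stops at index 7 (arr[7]=23 <= 28): swap arr[4] and arr[7], array becomes [28, 12, 2, 20, 23, 17, 26, 33, 30]
i ends at 7, j ends at 6: the pointers have crossed (j < i), so scanning stops.

Swap pivot arr[0] with arr[6] to place pivot at position 6: [26, 12, 2, 20, 23, 17, 28, 33, 30]
Pivot position: 6

After partitioning with pivot 28, the array becomes [26, 12, 2, 20, 23, 17, 28, 33, 30]. The pivot is placed at index 6. All elements to the left of the pivot are <= 28, and all elements to the right are > 28.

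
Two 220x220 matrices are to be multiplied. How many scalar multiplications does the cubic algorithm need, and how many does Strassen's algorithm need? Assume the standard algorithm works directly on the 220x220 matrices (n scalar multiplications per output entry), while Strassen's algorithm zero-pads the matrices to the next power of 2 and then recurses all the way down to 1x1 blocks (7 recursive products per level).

Matrix multiplication for 220x220 matrices:

Strassen's algorithm requires power-of-2 dimensions. Pad 220x220 to 256x256 (next power of 2).

Standard algorithm: 220^3 = 10648000 multiplications
Strassen's algorithm: 7^(log2(256)) = 7^8 = 5764801 multiplications
Savings: 10648000 - 5764801 = 4883199 multiplications

Standard: 10648000 multiplications (220^3). Strassen: 5764801 multiplications (7^8, after padding to 256x256). Strassen reduces 8 recursive multiplications to 7 at each level.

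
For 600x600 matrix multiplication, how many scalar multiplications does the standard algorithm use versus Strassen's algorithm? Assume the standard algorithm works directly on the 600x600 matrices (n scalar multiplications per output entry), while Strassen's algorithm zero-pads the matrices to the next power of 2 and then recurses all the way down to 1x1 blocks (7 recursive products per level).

Matrix multiplication for 600x600 matrices:

Strassen's algorithm requires power-of-2 dimensions. Pad 600x600 to 1024x1024 (next power of 2).

Standard algorithm: 600^3 = 216000000 multiplications
Strassen's algorithm: 7^(log2(1024)) = 7^10 = 282475249 multiplications
Difference: 216000000 - 282475249 = -66475249 (Strassen uses MORE here due to padding overhead — for small or just-over-power-of-2 n, padding can outweigh the per-level savings)

Standard: 216000000 multiplications (600^3). Strassen: 282475249 multiplications (7^10, after padding to 1024x1024). Strassen reduces 8 recursive multiplications to 7 at each level.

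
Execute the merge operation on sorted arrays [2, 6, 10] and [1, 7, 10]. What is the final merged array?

Merging process:

Compare 2 vs 1: take 1 from right. Merged: [1]
Compare 2 vs 7: take 2 from left. Merged: [1, 2]
Compare 6 vs 7: take 6 from left. Merged: [1, 2, 6]
Compare 10 vs 7: take 7 from right. Merged: [1, 2, 6, 7]
Compare 10 vs 10: take 10 from left. Merged: [1, 2, 6, 7, 10]
Append remaining from right: [10]. Merged: [1, 2, 6, 7, 10, 10]

Final merged array: [1, 2, 6, 7, 10, 10]
Total comparisons: 5

The merged array is [1, 2, 6, 7, 10, 10], requiring 5 comparisons. The merge step runs in O(n) time where n is the total number of elements.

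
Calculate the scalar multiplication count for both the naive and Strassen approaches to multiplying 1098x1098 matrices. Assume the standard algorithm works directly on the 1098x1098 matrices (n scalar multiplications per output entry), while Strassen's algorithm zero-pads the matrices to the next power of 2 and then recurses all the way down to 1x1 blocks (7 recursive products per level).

Matrix multiplication for 1098x1098 matrices:

Strassen's algorithm requires power-of-2 dimensions. Pad 1098x1098 to 2048x2048 (next power of 2).

Standard algorithm: 1098^3 = 1323753192 multiplications
Strassen's algorithm: 7^(log2(2048)) = 7^11 = 1977326743 multiplications
Difference: 1323753192 - 1977326743 = -653573551 (Strassen uses MORE here due to padding overhead — for small or just-over-power-of-2 n, padding can outweigh the per-level savings)

Standard: 1323753192 multiplications (1098^3). Strassen: 1977326743 multiplications (7^11, after padding to 2048x2048). Strassen reduces 8 recursive multiplications to 7 at each level.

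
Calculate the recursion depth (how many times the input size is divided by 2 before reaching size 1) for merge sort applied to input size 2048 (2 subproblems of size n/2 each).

For divide and conquer with division factor 2:

Problem sizes at each level:
Level 0: 2048
Level 1: 1024
Level 2: 512
Level 3: 256
Level 4: 128
Level 5: 64
Level 6: 32
Level 7: 16
Level 8: 8
Level 9: 4
Level 10: 2
Level 11: 1

The root is level 0 and the size-1 base case is level 11 (the tree spans levels 0 through 11, i.e. 12 levels counting the root), so the depth is the number of divisions: log_2(2048) = 11

The recursion tree depth is log_2(2048) = 11. At each level, the problem size is divided by 2, so it takes 11 divisions to reduce to a base case of size 1. The algorithm makes 2 recursive calls at each level.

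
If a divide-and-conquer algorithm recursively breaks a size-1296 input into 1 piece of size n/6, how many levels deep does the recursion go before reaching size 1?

For divide and conquer with division factor 6:

Problem sizes at each level:
Level 0: 1296
Level 1: 216
Level 2: 36
Level 3: 6
Level 4: 1

The root is level 0 and the size-1 base case is level 4 (the tree spans levels 0 through 4, i.e. 5 levels counting the root), so the depth is the number of divisions: log_6(1296) = 4

The recursion tree depth is log_6(1296) = 4. At each level, the problem size is divided by 6, so it takes 4 divisions to reduce to a base case of size 1. The algorithm makes 1 recursive call at each level.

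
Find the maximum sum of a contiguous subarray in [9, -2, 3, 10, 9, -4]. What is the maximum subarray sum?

Using Kadane's algorithm on [9, -2, 3, 10, 9, -4]:

Scanning through the array:
Position 1 (value -2): max_ending_here = 7, max_so_far = 9
Position 2 (value 3): max_ending_here = 10, max_so_far = 10
Position 3 (value 10): max_ending_here = 20, max_so_far = 20
Position 4 (value 9): max_ending_here = 29, max_so_far = 29
Position 5 (value -4): max_ending_here = 25, max_so_far = 29

Maximum subarray: [9, -2, 3, 10, 9]
Maximum sum: 29

The maximum subarray is [9, -2, 3, 10, 9] with sum 29. This subarray runs from index 0 to index 4.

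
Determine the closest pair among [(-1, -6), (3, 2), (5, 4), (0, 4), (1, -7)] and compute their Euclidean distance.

Computing all pairwise distances among 5 points:

d((-1, -6), (3, 2)) = 8.9443
d((-1, -6), (5, 4)) = 11.6619
d((-1, -6), (0, 4)) = 10.0499
d((-1, -6), (1, -7)) = 2.2361 <-- minimum
d((3, 2), (5, 4)) = 2.8284
d((3, 2), (0, 4)) = 3.6056
d((3, 2), (1, -7)) = 9.2195
d((5, 4), (0, 4)) = 5.0
d((5, 4), (1, -7)) = 11.7047
d((0, 4), (1, -7)) = 11.0454

Closest pair: (-1, -6) and (1, -7) with distance 2.2361

The closest pair is (-1, -6) and (1, -7) with Euclidean distance 2.2361. For 5 points, brute-force pairwise comparison is shown above. For large n, the divide-and-conquer algorithm (sort by x, recurse on halves, check the dividing strip) achieves O(n log n).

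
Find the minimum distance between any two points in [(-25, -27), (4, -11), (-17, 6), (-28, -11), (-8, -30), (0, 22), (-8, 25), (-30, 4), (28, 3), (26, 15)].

Computing all pairwise distances among 10 points:

d((-25, -27), (4, -11)) = 33.121
d((-25, -27), (-17, 6)) = 33.9559
d((-25, -27), (-28, -11)) = 16.2788
d((-25, -27), (-8, -30)) = 17.2627
d((-25, -27), (0, 22)) = 55.0091
d((-25, -27), (-8, 25)) = 54.7083
d((-25, -27), (-30, 4)) = 31.4006
d((-25, -27), (28, 3)) = 60.9016
d((-25, -27), (26, 15)) = 66.0681
d((4, -11), (-17, 6)) = 27.0185
d((4, -11), (-28, -11)) = 32.0
d((4, -11), (-8, -30)) = 22.4722
d((4, -11), (0, 22)) = 33.2415
d((4, -11), (-8, 25)) = 37.9473
d((4, -11), (-30, 4)) = 37.1618
d((4, -11), (28, 3)) = 27.7849
d((4, -11), (26, 15)) = 34.0588
d((-17, 6), (-28, -11)) = 20.2485
d((-17, 6), (-8, -30)) = 37.108
d((-17, 6), (0, 22)) = 23.3452
d((-17, 6), (-8, 25)) = 21.0238
d((-17, 6), (-30, 4)) = 13.1529
d((-17, 6), (28, 3)) = 45.0999
d((-17, 6), (26, 15)) = 43.9318
d((-28, -11), (-8, -30)) = 27.5862
d((-28, -11), (0, 22)) = 43.2782
d((-28, -11), (-8, 25)) = 41.1825
d((-28, -11), (-30, 4)) = 15.1327
d((-28, -11), (28, 3)) = 57.7235
d((-28, -11), (26, 15)) = 59.9333
d((-8, -30), (0, 22)) = 52.6118
d((-8, -30), (-8, 25)) = 55.0
d((-8, -30), (-30, 4)) = 40.4969
d((-8, -30), (28, 3)) = 48.8365
d((-8, -30), (26, 15)) = 56.4004
d((0, 22), (-8, 25)) = 8.544 <-- minimum
d((0, 22), (-30, 4)) = 34.9857
d((0, 22), (28, 3)) = 33.8378
d((0, 22), (26, 15)) = 26.9258
d((-8, 25), (-30, 4)) = 30.4138
d((-8, 25), (28, 3)) = 42.19
d((-8, 25), (26, 15)) = 35.4401
d((-30, 4), (28, 3)) = 58.0086
d((-30, 4), (26, 15)) = 57.0701
d((28, 3), (26, 15)) = 12.1655

Closest pair: (0, 22) and (-8, 25) with distance 8.544

The closest pair is (0, 22) and (-8, 25) with Euclidean distance 8.544. For 10 points, brute-force pairwise comparison is shown above. For large n, the divide-and-conquer algorithm (sort by x, recurse on halves, check the dividing strip) achieves O(n log n).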